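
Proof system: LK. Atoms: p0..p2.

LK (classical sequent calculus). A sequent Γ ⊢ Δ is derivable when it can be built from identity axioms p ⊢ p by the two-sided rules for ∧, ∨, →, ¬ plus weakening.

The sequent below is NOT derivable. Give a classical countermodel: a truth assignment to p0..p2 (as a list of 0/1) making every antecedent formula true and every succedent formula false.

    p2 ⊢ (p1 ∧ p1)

Search for a countermodel by truth-table:
  v=000: Γ:[p2=F] Δ:[(p1 ∧ p1)=F] refutes=False
  v=001: Γ:[p2=T] Δ:[(p1 ∧ p1)=F] refutes=True  ← countermodel

Result: [0, 0, 1]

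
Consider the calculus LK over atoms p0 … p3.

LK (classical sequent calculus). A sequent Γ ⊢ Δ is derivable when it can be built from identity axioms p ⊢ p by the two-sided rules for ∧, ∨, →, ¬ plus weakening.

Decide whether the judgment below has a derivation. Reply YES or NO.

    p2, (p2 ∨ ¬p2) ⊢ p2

Derivation trace:
[∨L] p2, (p2 ∨ ¬p2) ⊢ p2
  [Ax] p2 ⊢ p2
  [¬L] p2, ¬p2 ⊢ 
    [Ax] p2 ⊢ p2

Result: YES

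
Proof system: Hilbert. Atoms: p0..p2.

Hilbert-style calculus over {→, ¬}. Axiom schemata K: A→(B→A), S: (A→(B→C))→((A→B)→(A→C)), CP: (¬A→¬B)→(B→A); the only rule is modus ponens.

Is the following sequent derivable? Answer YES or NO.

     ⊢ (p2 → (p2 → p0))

Truth-table refutation:
  v=000: Γ:[] Δ:[(p2 → (p2 → p0))=T] refutes=False
  v=001: Γ:[] Δ:[(p2 → (p2 → p0))=F] refutes=True  ← countermodel

Result: NO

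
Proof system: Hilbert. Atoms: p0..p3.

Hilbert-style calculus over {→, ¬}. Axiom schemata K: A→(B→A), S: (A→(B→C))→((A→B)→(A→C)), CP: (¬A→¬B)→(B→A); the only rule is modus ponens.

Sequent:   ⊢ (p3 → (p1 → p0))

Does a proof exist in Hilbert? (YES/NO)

Enumerate valuations to refute Γ ⊢ Δ:
  v=0000: Γ:[] Δ:[(p3 → (p1 → p0))=T] refutes=False
  v=0001: Γ:[] Δ:[(p3 → (p1 → p0))=T] refutes=False
  v=0010: Γ:[] Δ:[(p3 → (p1 → p0))=T] refutes=False
  v=0011: Γ:[] Δ:[(p3 → (p1 → p0))=T] refutes=False
  v=0100: Γ:[] Δ:[(p3 → (p1 → p0))=T] refutes=False
  v=0101: Γ:[] Δ:[(p3 → (p1 → p0))=F] refutes=True  ← countermodel

Result: NO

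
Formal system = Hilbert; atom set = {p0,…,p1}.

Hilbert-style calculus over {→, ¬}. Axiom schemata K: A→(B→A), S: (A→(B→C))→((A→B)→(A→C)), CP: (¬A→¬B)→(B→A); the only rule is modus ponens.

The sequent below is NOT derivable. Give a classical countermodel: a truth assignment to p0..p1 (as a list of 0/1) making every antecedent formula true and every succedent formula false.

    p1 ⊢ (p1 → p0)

Truth-table refutation:
  v=00: Γ:[p1=F] Δ:[(p1 → p0)=T] refutes=False
  v=01: Γ:[p1=T] Δ:[(p1 → p0)=F] refutes=True  ← countermodel

Result: [0, 1]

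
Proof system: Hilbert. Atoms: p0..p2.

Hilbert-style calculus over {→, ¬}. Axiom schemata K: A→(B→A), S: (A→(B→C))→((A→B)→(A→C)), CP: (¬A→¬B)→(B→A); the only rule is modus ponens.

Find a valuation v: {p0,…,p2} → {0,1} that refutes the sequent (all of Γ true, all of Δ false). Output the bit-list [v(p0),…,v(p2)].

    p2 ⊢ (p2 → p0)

Search for a countermodel by truth-table:
  v=000: Γ:[p2=F] Δ:[(p2 → p0)=T] refutes=False
  v=001: Γ:[p2=T] Δ:[(p2 → p0)=F] refutes=True  ← countermodel

Result: [0, 0, 1]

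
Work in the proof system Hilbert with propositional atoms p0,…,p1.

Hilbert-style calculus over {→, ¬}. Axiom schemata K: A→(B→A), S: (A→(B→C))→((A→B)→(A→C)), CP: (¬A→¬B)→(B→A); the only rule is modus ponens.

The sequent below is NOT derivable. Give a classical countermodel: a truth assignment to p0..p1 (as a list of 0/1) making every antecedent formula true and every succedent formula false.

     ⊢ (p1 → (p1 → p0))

Truth-table refutation:
  v=00: Γ:[] Δ:[(p1 → (p1 → p0))=T] refutes=False
  v=01: Γ:[] Δ:[(p1 → (p1 → p0))=F] refutes=True  ← countermodel

Result: [0, 1]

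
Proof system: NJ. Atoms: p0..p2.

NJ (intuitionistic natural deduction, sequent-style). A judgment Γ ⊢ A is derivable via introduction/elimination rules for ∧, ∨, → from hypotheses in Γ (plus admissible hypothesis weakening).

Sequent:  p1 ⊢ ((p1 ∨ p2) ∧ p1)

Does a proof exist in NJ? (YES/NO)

Proof tree:
[∧I] p1 ⊢ ((p1 ∨ p2) ∧ p1)
  [∨I₁] p1 ⊢ (p1 ∨ p2)
    [Ax] p1 ⊢ p1
  [Ax] p1 ⊢ p1

Result: YES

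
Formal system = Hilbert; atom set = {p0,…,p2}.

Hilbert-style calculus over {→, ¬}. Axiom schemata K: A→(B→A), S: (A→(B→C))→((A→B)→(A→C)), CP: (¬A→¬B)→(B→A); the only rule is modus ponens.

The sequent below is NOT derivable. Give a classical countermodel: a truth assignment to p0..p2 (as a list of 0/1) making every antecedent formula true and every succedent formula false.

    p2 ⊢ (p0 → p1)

Truth-table refutation:
  v=000: Γ:[p2=F] Δ:[(p0 → p1)=T] refutes=False
  v=001: Γ:[p2=T] Δ:[(p0 → p1)=T] refutes=False
  v=010: Γ:[p2=F] Δ:[(p0 → p1)=T] refutes=False
  v=011: Γ:[p2=T] Δ:[(p0 → p1)=T] refutes=False
  v=100: Γ:[p2=F] Δ:[(p0 → p1)=F] refutes=False
  v=101: Γ:[p2=T] Δ:[(p0 → p1)=F] refutes=True  ← countermodel

Result: [1, 0, 1]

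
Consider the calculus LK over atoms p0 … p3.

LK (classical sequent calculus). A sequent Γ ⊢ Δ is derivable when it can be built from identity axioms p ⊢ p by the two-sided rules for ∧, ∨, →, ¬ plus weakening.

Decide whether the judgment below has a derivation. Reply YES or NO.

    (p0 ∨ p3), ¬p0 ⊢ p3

Derivation (root first):
[¬L] (p0 ∨ p3), ¬p0 ⊢ p3
  [∨L] (p0 ∨ p3) ⊢ p3, p0
    [Ax] p0 ⊢ p0
    [Ax] p3 ⊢ p3

Result: YES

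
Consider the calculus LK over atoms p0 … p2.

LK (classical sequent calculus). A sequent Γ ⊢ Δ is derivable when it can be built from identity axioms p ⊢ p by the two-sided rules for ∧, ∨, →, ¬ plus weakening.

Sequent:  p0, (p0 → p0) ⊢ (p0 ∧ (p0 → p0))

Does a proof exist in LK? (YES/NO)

Proof tree:
[→L] p0, (p0 → p0) ⊢ (p0 ∧ (p0 → p0))
  [Ax] p0 ⊢ p0
  [∧R] p0 ⊢ (p0 ∧ (p0 → p0))
    [Ax] p0 ⊢ p0
    [→R]  ⊢ (p0 → p0)
      [Ax] p0 ⊢ p0

Result: YES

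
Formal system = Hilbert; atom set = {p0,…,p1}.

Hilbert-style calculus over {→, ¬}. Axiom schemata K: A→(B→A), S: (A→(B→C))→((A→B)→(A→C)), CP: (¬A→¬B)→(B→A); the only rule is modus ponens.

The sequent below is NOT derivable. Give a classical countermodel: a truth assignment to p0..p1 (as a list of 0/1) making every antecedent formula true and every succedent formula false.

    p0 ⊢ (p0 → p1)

Enumerate valuations to refute Γ ⊢ Δ:
  v=00: Γ:[p0=F] Δ:[(p0 → p1)=T] refutes=False
  v=01: Γ:[p0=F] Δ:[(p0 → p1)=T] refutes=False
  v=10: Γ:[p0=T] Δ:[(p0 → p1)=F] refutes=True  ← countermodel

Result: [1, 0]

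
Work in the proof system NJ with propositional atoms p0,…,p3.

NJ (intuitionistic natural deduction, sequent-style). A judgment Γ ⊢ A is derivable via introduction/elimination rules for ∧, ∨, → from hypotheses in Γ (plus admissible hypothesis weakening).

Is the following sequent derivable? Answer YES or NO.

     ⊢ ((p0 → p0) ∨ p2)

Derivation trace:
[∨I₁]  ⊢ ((p0 → p0) ∨ p2)
  [→I]  ⊢ (p0 → p0)
    [Ax] p0 ⊢ p0

Result: YES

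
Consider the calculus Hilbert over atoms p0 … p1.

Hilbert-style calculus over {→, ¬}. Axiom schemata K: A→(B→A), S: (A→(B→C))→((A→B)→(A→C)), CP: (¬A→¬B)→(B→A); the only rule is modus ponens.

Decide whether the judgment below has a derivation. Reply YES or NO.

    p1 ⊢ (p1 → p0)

Truth-table refutation:
  v=00: Γ:[p1=F] Δ:[(p1 → p0)=T] refutes=False
  v=01: Γ:[p1=T] Δ:[(p1 → p0)=F] refutes=True  ← countermodel

Result: NO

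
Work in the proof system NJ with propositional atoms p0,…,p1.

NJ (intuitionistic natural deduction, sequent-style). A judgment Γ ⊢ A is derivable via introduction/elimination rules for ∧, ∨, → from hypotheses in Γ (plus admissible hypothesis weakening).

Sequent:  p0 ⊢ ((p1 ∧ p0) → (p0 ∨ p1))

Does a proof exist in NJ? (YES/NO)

Derivation (root first):
[→I] p0 ⊢ ((p1 ∧ p0) → (p0 ∨ p1))
  [Wk] p0, (p1 ∧ p0) ⊢ (p0 ∨ p1)
    [∨I₁] p0 ⊢ (p0 ∨ p1)
      [Ax] p0 ⊢ p0

Result: YES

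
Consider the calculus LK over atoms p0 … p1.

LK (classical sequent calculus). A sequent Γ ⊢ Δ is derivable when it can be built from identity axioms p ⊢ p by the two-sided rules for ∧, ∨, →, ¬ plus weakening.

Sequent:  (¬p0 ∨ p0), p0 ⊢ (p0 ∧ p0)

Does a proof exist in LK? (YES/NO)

Derivation trace:
[∧R] (¬p0 ∨ p0), p0 ⊢ (p0 ∧ p0)
  [Ax] p0 ⊢ p0
  [∨L] p0, (¬p0 ∨ p0) ⊢ p0
    [¬L] p0, ¬p0 ⊢ 
      [Ax] p0 ⊢ p0
    [Ax] p0 ⊢ p0

Result: YES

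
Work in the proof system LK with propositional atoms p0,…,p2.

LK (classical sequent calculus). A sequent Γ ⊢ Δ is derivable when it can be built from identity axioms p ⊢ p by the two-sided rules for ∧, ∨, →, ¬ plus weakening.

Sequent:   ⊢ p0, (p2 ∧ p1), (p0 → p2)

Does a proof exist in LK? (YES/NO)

Proof tree:
[→R]  ⊢ p0, (p2 ∧ p1), (p0 → p2)
  [∧R] p0 ⊢ p2, p0, (p2 ∧ p1)
    [WR] p0 ⊢ p0, p2
      [Ax] p0 ⊢ p0
    [WR] p0 ⊢ p0, p2, p1
      [WR] p0 ⊢ p0, p2
        [Ax] p0 ⊢ p0

Result: YES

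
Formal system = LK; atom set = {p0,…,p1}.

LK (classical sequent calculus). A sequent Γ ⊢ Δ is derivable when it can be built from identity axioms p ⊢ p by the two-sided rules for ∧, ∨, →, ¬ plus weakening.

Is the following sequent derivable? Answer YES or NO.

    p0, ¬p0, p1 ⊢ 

Proof tree:
[WL] p0, ¬p0, p1 ⊢ 
  [¬L] p0, ¬p0 ⊢ 
    [Ax] p0 ⊢ p0

Result: YES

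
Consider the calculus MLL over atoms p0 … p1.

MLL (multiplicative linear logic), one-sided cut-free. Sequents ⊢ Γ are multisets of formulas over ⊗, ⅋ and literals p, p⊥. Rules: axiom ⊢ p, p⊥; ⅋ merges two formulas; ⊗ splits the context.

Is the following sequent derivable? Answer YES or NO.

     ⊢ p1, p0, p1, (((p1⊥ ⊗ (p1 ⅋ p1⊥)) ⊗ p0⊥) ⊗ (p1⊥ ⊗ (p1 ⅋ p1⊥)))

Derivation (root first):
[⊗]  ⊢ p1, p0, p1, (((p1⊥ ⊗ (p1 ⅋ p1⊥)) ⊗ p0⊥) ⊗ (p1⊥ ⊗ (p1 ⅋ p1⊥)))
  [⊗]  ⊢ p1, p0, ((p1⊥ ⊗ (p1 ⅋ p1⊥)) ⊗ p0⊥)
    [⊗]  ⊢ p1, (p1⊥ ⊗ (p1 ⅋ p1⊥))
      [Ax]  ⊢ p1, p1⊥
      [⅋]  ⊢ (p1 ⅋ p1⊥)
        [Ax]  ⊢ p1, p1⊥
    [Ax]  ⊢ p0, p0⊥
  [⊗]  ⊢ p1, (p1⊥ ⊗ (p1 ⅋ p1⊥))
    [Ax]  ⊢ p1, p1⊥
    [⅋]  ⊢ (p1 ⅋ p1⊥)
      [Ax]  ⊢ p1, p1⊥

Result: YES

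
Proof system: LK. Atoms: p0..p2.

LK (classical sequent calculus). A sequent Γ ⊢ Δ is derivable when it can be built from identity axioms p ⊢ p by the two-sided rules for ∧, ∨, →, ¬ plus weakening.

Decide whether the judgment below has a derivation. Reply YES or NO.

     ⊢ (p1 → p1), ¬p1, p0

Derivation (root first):
[WR]  ⊢ (p1 → p1), ¬p1, p0
  [¬R]  ⊢ (p1 → p1), ¬p1
    [→R] p1 ⊢ (p1 → p1)
      [WL] p1, p1 ⊢ p1
        [Ax] p1 ⊢ p1

Result: YES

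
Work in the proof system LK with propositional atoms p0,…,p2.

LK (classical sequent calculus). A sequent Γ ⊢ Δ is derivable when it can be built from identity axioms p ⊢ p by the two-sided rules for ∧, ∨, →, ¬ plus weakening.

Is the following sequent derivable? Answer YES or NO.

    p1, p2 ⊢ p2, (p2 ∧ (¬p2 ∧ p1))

Proof tree:
[∧R] p1, p2 ⊢ p2, (p2 ∧ (¬p2 ∧ p1))
  [Ax] p2 ⊢ p2
  [∧R] p1 ⊢ p2, (¬p2 ∧ p1)
    [¬R]  ⊢ p2, ¬p2
      [Ax] p2 ⊢ p2
    [Ax] p1 ⊢ p1

Result: YES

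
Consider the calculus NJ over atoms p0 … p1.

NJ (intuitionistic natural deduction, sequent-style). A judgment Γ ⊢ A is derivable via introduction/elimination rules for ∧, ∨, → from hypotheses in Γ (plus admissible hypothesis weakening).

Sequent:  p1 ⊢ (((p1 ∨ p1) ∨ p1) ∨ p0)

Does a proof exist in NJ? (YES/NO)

Derivation trace:
[∨I₁] p1 ⊢ (((p1 ∨ p1) ∨ p1) ∨ p0)
  [∨I₁] p1 ⊢ ((p1 ∨ p1) ∨ p1)
    [∨I₂] p1 ⊢ (p1 ∨ p1)
      [Ax] p1 ⊢ p1

Result: YES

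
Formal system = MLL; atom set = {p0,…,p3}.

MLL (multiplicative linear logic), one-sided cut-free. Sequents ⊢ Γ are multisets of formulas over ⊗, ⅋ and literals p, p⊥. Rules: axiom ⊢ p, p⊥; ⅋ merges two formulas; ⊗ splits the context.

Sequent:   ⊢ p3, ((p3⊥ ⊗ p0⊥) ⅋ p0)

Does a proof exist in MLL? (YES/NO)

Derivation (root first):
[⅋]  ⊢ p3, ((p3⊥ ⊗ p0⊥) ⅋ p0)
  [⊗]  ⊢ p3, p0, (p3⊥ ⊗ p0⊥)
    [Ax]  ⊢ p3, p3⊥
    [Ax]  ⊢ p0, p0⊥

Result: YES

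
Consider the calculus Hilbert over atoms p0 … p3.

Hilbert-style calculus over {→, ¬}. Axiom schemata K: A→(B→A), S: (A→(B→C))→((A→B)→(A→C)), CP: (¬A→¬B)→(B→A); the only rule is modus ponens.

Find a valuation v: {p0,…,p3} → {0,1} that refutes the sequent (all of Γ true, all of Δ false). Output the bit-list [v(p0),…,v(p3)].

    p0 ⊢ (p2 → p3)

Enumerate valuations to refute Γ ⊢ Δ:
  v=0000: Γ:[p0=F] Δ:[(p2 → p3)=T] refutes=False
  v=0001: Γ:[p0=F] Δ:[(p2 → p3)=T] refutes=False
  v=0010: Γ:[p0=F] Δ:[(p2 → p3)=F] refutes=False
  v=0011: Γ:[p0=F] Δ:[(p2 → p3)=T] refutes=False
  v=0100: Γ:[p0=F] Δ:[(p2 → p3)=T] refutes=False
  v=0101: Γ:[p0=F] Δ:[(p2 → p3)=T] refutes=False
  v=0110: Γ:[p0=F] Δ:[(p2 → p3)=F] refutes=False
  v=0111: Γ:[p0=F] Δ:[(p2 → p3)=T] refutes=False
  v=1000: Γ:[p0=T] Δ:[(p2 → p3)=T] refutes=False
  v=1001: Γ:[p0=T] Δ:[(p2 → p3)=T] refutes=False
  v=1010: Γ:[p0=T] Δ:[(p2 → p3)=F] refutes=True  ← countermodel

Result: [1, 0, 1, 0]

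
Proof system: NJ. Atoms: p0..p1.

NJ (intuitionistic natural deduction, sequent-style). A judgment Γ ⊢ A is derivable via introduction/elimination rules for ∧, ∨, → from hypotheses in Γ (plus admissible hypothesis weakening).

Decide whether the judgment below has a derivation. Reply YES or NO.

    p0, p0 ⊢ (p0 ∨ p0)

Proof tree:
[∨I₁] p0, p0 ⊢ (p0 ∨ p0)
  [Wk] p0, p0 ⊢ p0
    [Ax] p0 ⊢ p0

Result: YES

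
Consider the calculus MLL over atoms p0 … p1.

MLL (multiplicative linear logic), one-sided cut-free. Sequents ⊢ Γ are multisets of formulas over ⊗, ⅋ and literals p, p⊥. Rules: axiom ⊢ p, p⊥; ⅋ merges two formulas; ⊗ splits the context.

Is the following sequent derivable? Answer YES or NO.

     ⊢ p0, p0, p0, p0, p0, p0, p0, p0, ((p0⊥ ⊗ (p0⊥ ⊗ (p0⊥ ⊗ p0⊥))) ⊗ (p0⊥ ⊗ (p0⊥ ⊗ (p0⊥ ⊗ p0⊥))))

Derivation (root first):
[⊗]  ⊢ p0, p0, p0, p0, p0, p0, p0, p0, ((p0⊥ ⊗ (p0⊥ ⊗ (p0⊥ ⊗ p0⊥))) ⊗ (p0⊥ ⊗ (p0⊥ ⊗ (p0⊥ ⊗ p0⊥))))
  [⊗]  ⊢ p0, p0, p0, p0, (p0⊥ ⊗ (p0⊥ ⊗ (p0⊥ ⊗ p0⊥)))
    [Ax]  ⊢ p0, p0⊥
    [⊗]  ⊢ p0, p0, p0, (p0⊥ ⊗ (p0⊥ ⊗ p0⊥))
      [Ax]  ⊢ p0, p0⊥
      [⊗]  ⊢ p0, p0, (p0⊥ ⊗ p0⊥)
        [Ax]  ⊢ p0, p0⊥
        [Ax]  ⊢ p0, p0⊥
  [⊗]  ⊢ p0, p0, p0, p0, (p0⊥ ⊗ (p0⊥ ⊗ (p0⊥ ⊗ p0⊥)))
    [Ax]  ⊢ p0, p0⊥
    [⊗]  ⊢ p0, p0, p0, (p0⊥ ⊗ (p0⊥ ⊗ p0⊥))
      [Ax]  ⊢ p0, p0⊥
      [⊗]  ⊢ p0, p0, (p0⊥ ⊗ p0⊥)
        [Ax]  ⊢ p0, p0⊥
        [Ax]  ⊢ p0, p0⊥

Result: YES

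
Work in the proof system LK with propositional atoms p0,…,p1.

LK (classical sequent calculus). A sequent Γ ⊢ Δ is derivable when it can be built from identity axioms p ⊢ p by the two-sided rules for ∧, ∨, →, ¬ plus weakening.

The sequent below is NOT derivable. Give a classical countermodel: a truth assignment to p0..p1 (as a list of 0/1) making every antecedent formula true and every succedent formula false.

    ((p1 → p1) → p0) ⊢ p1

Search for a countermodel by truth-table:
  v=00: Γ:[((p1 → p1) → p0)=F] Δ:[p1=F] refutes=False
  v=01: Γ:[((p1 → p1) → p0)=F] Δ:[p1=T] refutes=False
  v=10: Γ:[((p1 → p1) → p0)=T] Δ:[p1=F] refutes=True  ← countermodel

Result: [1, 0]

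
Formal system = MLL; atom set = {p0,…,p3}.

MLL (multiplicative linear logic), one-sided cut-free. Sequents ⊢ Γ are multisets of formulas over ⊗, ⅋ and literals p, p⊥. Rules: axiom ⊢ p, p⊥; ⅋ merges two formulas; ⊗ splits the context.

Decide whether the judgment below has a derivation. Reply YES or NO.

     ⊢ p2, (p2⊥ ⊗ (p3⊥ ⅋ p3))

Derivation trace:
[⊗]  ⊢ p2, (p2⊥ ⊗ (p3⊥ ⅋ p3))
  [Ax]  ⊢ p2, p2⊥
  [⅋]  ⊢ (p3⊥ ⅋ p3)
    [Ax]  ⊢ p3, p3⊥

Result: YES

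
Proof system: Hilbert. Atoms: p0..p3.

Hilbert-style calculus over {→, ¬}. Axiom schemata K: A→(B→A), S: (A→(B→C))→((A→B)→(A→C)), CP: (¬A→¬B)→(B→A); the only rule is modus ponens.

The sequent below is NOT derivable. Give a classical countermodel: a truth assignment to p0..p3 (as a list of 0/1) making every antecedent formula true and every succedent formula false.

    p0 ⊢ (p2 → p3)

Search for a countermodel by truth-table:
  v=0000: Γ:[p0=F] Δ:[(p2 → p3)=T] refutes=False
  v=0001: Γ:[p0=F] Δ:[(p2 → p3)=T] refutes=False
  v=0010: Γ:[p0=F] Δ:[(p2 → p3)=F] refutes=False
  v=0011: Γ:[p0=F] Δ:[(p2 → p3)=T] refutes=False
  v=0100: Γ:[p0=F] Δ:[(p2 → p3)=T] refutes=False
  v=0101: Γ:[p0=F] Δ:[(p2 → p3)=T] refutes=False
  v=0110: Γ:[p0=F] Δ:[(p2 → p3)=F] refutes=False
  v=0111: Γ:[p0=F] Δ:[(p2 → p3)=T] refutes=False
  v=1000: Γ:[p0=T] Δ:[(p2 → p3)=T] refutes=False
  v=1001: Γ:[p0=T] Δ:[(p2 → p3)=T] refutes=False
  v=1010: Γ:[p0=T] Δ:[(p2 → p3)=F] refutes=True  ← countermodel

Result: [1, 0, 1, 0]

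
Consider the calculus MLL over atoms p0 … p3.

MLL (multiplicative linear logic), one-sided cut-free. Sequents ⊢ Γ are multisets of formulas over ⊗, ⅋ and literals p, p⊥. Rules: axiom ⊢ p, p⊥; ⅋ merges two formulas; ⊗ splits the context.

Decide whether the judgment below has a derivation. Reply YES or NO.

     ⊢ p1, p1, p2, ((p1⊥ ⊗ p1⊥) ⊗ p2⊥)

Derivation trace:
[⊗]  ⊢ p1, p1, p2, ((p1⊥ ⊗ p1⊥) ⊗ p2⊥)
  [⊗]  ⊢ p1, p1, (p1⊥ ⊗ p1⊥)
    [Ax]  ⊢ p1, p1⊥
    [Ax]  ⊢ p1, p1⊥
  [Ax]  ⊢ p2, p2⊥

Result: YES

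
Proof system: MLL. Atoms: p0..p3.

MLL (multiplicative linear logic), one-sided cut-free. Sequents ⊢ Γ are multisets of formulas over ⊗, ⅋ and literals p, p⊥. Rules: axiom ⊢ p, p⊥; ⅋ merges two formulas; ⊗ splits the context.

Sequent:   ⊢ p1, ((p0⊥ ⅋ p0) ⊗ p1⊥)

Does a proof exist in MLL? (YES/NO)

Derivation trace:
[⊗]  ⊢ p1, ((p0⊥ ⅋ p0) ⊗ p1⊥)
  [⅋]  ⊢ (p0⊥ ⅋ p0)
    [Ax]  ⊢ p0, p0⊥
  [Ax]  ⊢ p1, p1⊥

Result: YES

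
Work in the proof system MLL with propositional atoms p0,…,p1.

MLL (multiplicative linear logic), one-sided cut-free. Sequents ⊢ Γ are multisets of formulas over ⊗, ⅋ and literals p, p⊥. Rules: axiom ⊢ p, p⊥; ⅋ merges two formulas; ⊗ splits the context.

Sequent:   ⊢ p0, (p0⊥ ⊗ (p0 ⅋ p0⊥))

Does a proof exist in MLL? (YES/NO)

Proof tree:
[⊗]  ⊢ p0, (p0⊥ ⊗ (p0 ⅋ p0⊥))
  [Ax]  ⊢ p0, p0⊥
  [⅋]  ⊢ (p0 ⅋ p0⊥)
    [Ax]  ⊢ p0, p0⊥

Result: YES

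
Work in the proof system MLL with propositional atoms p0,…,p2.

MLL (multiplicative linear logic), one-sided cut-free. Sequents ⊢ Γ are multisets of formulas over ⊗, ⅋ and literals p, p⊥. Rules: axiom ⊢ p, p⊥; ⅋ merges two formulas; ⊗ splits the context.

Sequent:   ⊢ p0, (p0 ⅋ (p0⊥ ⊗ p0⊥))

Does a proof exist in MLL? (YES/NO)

Derivation (root first):
[⅋]  ⊢ p0, (p0 ⅋ (p0⊥ ⊗ p0⊥))
  [⊗]  ⊢ p0, p0, (p0⊥ ⊗ p0⊥)
    [Ax]  ⊢ p0, p0⊥
    [Ax]  ⊢ p0, p0⊥

Result: YES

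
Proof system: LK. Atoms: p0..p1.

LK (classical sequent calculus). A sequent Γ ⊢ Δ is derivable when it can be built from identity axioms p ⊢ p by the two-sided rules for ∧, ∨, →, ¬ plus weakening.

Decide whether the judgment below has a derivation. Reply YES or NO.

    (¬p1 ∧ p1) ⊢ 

Derivation trace:
[∧L] (¬p1 ∧ p1) ⊢ 
  [¬L] p1, ¬p1 ⊢ 
    [Ax] p1 ⊢ p1

Result: YES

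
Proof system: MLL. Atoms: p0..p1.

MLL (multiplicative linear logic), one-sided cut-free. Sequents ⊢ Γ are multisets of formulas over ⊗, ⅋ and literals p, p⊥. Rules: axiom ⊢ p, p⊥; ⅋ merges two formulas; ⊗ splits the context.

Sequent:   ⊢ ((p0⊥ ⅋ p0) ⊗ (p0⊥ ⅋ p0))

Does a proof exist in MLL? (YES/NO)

Derivation trace:
[⊗]  ⊢ ((p0⊥ ⅋ p0) ⊗ (p0⊥ ⅋ p0))
  [⅋]  ⊢ (p0⊥ ⅋ p0)
    [Ax]  ⊢ p0, p0⊥
  [⅋]  ⊢ (p0⊥ ⅋ p0)
    [Ax]  ⊢ p0, p0⊥

Result: YES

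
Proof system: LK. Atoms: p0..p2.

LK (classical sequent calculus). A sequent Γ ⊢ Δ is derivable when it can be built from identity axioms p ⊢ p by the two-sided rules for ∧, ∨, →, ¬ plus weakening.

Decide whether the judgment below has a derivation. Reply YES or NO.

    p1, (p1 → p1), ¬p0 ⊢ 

Truth-table refutation:
  v=000: Γ:[p1=F, (p1 → p1)=T, ¬p0=T] Δ:[] refutes=False
  v=001: Γ:[p1=F, (p1 → p1)=T, ¬p0=T] Δ:[] refutes=False
  v=010: Γ:[p1=T, (p1 → p1)=T, ¬p0=T] Δ:[] refutes=True  ← countermodel

Result: NO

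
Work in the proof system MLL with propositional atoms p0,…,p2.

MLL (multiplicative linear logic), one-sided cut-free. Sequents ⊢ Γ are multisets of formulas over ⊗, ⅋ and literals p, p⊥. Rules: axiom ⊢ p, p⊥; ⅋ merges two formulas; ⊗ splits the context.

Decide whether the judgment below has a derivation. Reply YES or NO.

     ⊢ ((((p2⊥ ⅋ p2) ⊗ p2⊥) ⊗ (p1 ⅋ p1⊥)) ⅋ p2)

Derivation trace:
[⅋]  ⊢ ((((p2⊥ ⅋ p2) ⊗ p2⊥) ⊗ (p1 ⅋ p1⊥)) ⅋ p2)
  [⊗]  ⊢ p2, (((p2⊥ ⅋ p2) ⊗ p2⊥) ⊗ (p1 ⅋ p1⊥))
    [⊗]  ⊢ p2, ((p2⊥ ⅋ p2) ⊗ p2⊥)
      [⅋]  ⊢ (p2⊥ ⅋ p2)
        [Ax]  ⊢ p2, p2⊥
      [Ax]  ⊢ p2, p2⊥
    [⅋]  ⊢ (p1 ⅋ p1⊥)
      [Ax]  ⊢ p1, p1⊥

Result: YES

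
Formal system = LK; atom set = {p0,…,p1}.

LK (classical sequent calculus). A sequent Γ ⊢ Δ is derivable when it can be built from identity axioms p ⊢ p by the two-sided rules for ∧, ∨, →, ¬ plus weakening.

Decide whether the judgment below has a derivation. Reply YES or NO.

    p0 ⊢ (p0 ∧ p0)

Proof tree:
[∧R] p0 ⊢ (p0 ∧ p0)
  [WL] p0, p0 ⊢ p0
    [Ax] p0 ⊢ p0
  [Ax] p0 ⊢ p0

Result: YES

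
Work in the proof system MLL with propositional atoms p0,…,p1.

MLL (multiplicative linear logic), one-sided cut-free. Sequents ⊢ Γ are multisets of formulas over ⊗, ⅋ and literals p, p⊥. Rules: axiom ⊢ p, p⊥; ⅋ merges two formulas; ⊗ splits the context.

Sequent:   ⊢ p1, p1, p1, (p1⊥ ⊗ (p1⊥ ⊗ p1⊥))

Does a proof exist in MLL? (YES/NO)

Derivation (root first):
[⊗]  ⊢ p1, p1, p1, (p1⊥ ⊗ (p1⊥ ⊗ p1⊥))
  [Ax]  ⊢ p1, p1⊥
  [⊗]  ⊢ p1, p1, (p1⊥ ⊗ p1⊥)
    [Ax]  ⊢ p1, p1⊥
    [Ax]  ⊢ p1, p1⊥

Result: YES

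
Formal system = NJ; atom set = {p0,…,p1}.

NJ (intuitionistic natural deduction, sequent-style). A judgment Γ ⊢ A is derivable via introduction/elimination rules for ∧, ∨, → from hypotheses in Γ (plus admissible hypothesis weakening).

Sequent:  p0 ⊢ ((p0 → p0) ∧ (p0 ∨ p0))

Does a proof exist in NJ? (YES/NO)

Proof tree:
[∧I] p0 ⊢ ((p0 → p0) ∧ (p0 ∨ p0))
  [→I]  ⊢ (p0 → p0)
    [Ax] p0 ⊢ p0
  [Wk] p0, p0 ⊢ (p0 ∨ p0)
    [∨I₂] p0 ⊢ (p0 ∨ p0)
      [Ax] p0 ⊢ p0

Result: YES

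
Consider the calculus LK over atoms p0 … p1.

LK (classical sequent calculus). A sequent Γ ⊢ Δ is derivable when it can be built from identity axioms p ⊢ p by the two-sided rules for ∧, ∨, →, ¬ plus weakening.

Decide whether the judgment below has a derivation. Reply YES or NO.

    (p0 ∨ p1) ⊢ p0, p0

Search for a countermodel by truth-table:
  v=00: Γ:[(p0 ∨ p1)=F] Δ:[p0=F, p0=F] refutes=False
  v=01: Γ:[(p0 ∨ p1)=T] Δ:[p0=F, p0=F] refutes=True  ← countermodel

Result: NO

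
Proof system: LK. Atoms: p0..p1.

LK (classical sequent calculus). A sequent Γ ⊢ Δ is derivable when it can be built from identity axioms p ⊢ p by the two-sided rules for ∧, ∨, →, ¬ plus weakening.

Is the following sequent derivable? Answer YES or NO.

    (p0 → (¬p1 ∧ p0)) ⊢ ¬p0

Enumerate valuations to refute Γ ⊢ Δ:
  v=00: Γ:[(p0 → (¬p1 ∧ p0))=T] Δ:[¬p0=T] refutes=False
  v=01: Γ:[(p0 → (¬p1 ∧ p0))=T] Δ:[¬p0=T] refutes=False
  v=10: Γ:[(p0 → (¬p1 ∧ p0))=T] Δ:[¬p0=F] refutes=True  ← countermodel

Result: NO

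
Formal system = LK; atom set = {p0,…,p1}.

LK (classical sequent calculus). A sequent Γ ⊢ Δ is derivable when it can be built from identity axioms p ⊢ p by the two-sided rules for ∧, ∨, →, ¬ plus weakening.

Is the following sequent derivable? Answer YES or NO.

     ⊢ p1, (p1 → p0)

Derivation (root first):
[→R]  ⊢ p1, (p1 → p0)
  [WR] p1 ⊢ p1, p0
    [Ax] p1 ⊢ p1

Result: YES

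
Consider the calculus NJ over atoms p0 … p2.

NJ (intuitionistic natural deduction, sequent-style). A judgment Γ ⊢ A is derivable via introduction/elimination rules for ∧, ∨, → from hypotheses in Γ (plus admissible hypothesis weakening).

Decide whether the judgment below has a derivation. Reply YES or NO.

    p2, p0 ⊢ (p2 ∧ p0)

Derivation trace:
[∧I] p2, p0 ⊢ (p2 ∧ p0)
  [Wk] p2, p0 ⊢ p2
    [Ax] p2 ⊢ p2
  [Ax] p0 ⊢ p0

Result: YES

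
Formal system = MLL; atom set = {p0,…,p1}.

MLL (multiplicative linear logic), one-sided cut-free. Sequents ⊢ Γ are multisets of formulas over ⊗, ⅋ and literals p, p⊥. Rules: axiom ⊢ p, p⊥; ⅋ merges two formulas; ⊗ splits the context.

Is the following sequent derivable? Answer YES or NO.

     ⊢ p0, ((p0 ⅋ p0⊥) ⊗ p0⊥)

Derivation (root first):
[⊗]  ⊢ p0, ((p0 ⅋ p0⊥) ⊗ p0⊥)
  [⅋]  ⊢ (p0 ⅋ p0⊥)
    [Ax]  ⊢ p0, p0⊥
  [Ax]  ⊢ p0, p0⊥

Result: YES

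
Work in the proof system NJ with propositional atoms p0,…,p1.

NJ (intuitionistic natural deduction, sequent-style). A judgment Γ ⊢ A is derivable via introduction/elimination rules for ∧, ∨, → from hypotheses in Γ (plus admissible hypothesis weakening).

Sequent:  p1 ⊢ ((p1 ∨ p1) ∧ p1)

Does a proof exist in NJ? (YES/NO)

Derivation (root first):
[∧I] p1 ⊢ ((p1 ∨ p1) ∧ p1)
  [∨I₂] p1 ⊢ (p1 ∨ p1)
    [Ax] p1 ⊢ p1
  [Ax] p1 ⊢ p1

Result: YES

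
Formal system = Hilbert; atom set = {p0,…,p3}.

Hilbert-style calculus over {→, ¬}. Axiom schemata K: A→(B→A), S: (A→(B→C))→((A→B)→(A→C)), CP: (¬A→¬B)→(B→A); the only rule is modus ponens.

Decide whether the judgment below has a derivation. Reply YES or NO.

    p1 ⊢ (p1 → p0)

Truth-table refutation:
  v=0000: Γ:[p1=F] Δ:[(p1 → p0)=T] refutes=False
  v=0001: Γ:[p1=F] Δ:[(p1 → p0)=T] refutes=False
  v=0010: Γ:[p1=F] Δ:[(p1 → p0)=T] refutes=False
  v=0011: Γ:[p1=F] Δ:[(p1 → p0)=T] refutes=False
  v=0100: Γ:[p1=T] Δ:[(p1 → p0)=F] refutes=True  ← countermodel

Result: NO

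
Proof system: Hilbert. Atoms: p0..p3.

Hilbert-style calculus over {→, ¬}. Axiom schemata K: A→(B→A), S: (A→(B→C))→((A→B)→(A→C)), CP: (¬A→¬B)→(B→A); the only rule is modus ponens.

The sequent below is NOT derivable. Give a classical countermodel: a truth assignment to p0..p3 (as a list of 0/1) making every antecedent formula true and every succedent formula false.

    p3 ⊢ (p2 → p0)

Enumerate valuations to refute Γ ⊢ Δ:
  v=0000: Γ:[p3=F] Δ:[(p2 → p0)=T] refutes=False
  v=0001: Γ:[p3=T] Δ:[(p2 → p0)=T] refutes=False
  v=0010: Γ:[p3=F] Δ:[(p2 → p0)=F] refutes=False
  v=0011: Γ:[p3=T] Δ:[(p2 → p0)=F] refutes=True  ← countermodel

Result: [0, 0, 1, 1]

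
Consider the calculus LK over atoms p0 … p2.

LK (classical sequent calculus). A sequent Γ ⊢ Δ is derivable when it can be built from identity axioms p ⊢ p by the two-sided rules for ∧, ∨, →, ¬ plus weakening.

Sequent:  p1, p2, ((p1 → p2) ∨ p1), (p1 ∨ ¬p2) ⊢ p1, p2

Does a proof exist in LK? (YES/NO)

Derivation (root first):
[∨L] p1, p2, ((p1 → p2) ∨ p1), (p1 ∨ ¬p2) ⊢ p1, p2
  [WL] p1, ((p1 → p2) ∨ p1), p1 ⊢ p1, p2
    [∨L] p1, ((p1 → p2) ∨ p1) ⊢ p1, p2
      [→L] p1, (p1 → p2) ⊢ p2
        [Ax] p1 ⊢ p1
        [Ax] p2 ⊢ p2
      [Ax] p1 ⊢ p1
  [¬L] p2, ¬p2 ⊢ 
    [Ax] p2 ⊢ p2

Result: YES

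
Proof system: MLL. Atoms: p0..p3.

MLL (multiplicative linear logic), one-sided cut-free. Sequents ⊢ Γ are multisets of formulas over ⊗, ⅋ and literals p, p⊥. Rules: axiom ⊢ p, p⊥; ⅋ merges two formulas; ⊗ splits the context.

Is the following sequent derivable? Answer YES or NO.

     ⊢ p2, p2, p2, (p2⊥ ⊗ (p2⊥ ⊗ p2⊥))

Proof tree:
[⊗]  ⊢ p2, p2, p2, (p2⊥ ⊗ (p2⊥ ⊗ p2⊥))
  [Ax]  ⊢ p2, p2⊥
  [⊗]  ⊢ p2, p2, (p2⊥ ⊗ p2⊥)
    [Ax]  ⊢ p2, p2⊥
    [Ax]  ⊢ p2, p2⊥

Result: YES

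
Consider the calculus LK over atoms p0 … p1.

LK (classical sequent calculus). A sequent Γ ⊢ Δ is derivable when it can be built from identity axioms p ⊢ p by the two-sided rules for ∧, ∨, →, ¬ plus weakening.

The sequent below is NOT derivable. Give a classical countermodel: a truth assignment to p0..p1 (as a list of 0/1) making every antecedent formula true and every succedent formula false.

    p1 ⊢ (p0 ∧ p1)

Truth-table refutation:
  v=00: Γ:[p1=F] Δ:[(p0 ∧ p1)=F] refutes=False
  v=01: Γ:[p1=T] Δ:[(p0 ∧ p1)=F] refutes=True  ← countermodel

Result: [0, 1]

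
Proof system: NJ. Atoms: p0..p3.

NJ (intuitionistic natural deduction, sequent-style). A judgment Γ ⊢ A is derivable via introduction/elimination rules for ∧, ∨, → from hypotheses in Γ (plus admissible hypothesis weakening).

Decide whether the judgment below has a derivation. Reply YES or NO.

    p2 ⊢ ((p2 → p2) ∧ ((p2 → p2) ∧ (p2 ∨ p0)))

Proof tree:
[∧I] p2 ⊢ ((p2 → p2) ∧ ((p2 → p2) ∧ (p2 ∨ p0)))
  [→I]  ⊢ (p2 → p2)
    [Ax] p2 ⊢ p2
  [∧I] p2 ⊢ ((p2 → p2) ∧ (p2 ∨ p0))
    [→I]  ⊢ (p2 → p2)
      [Ax] p2 ⊢ p2
    [∨I₁] p2 ⊢ (p2 ∨ p0)
      [Ax] p2 ⊢ p2

Result: YES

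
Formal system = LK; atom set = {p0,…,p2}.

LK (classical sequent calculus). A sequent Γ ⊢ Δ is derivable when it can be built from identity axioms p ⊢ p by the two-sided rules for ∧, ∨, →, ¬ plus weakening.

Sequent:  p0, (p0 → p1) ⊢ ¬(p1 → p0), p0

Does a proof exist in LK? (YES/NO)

Derivation trace:
[→L] p0, (p0 → p1) ⊢ ¬(p1 → p0), p0
  [Ax] p0 ⊢ p0
  [¬R] p1 ⊢ p0, ¬(p1 → p0)
    [→L] p1, (p1 → p0) ⊢ p0
      [Ax] p1 ⊢ p1
      [Ax] p0 ⊢ p0

Result: YES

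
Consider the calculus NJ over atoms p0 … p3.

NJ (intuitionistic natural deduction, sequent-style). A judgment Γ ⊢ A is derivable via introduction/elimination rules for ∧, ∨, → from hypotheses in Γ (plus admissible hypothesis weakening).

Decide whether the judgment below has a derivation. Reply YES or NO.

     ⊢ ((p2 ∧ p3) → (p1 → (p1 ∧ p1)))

Derivation (root first):
[→I]  ⊢ ((p2 ∧ p3) → (p1 → (p1 ∧ p1)))
  [Wk] (p2 ∧ p3) ⊢ (p1 → (p1 ∧ p1))
    [→I]  ⊢ (p1 → (p1 ∧ p1))
      [∧I] p1 ⊢ (p1 ∧ p1)
        [Ax] p1 ⊢ p1
        [Ax] p1 ⊢ p1

Result: YES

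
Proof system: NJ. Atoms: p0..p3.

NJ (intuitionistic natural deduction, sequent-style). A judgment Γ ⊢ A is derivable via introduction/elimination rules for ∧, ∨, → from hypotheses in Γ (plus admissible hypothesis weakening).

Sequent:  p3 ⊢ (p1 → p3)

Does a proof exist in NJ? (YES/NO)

Derivation (root first):
[→I] p3 ⊢ (p1 → p3)
  [Wk] p3, p1 ⊢ p3
    [Ax] p3 ⊢ p3

Result: YES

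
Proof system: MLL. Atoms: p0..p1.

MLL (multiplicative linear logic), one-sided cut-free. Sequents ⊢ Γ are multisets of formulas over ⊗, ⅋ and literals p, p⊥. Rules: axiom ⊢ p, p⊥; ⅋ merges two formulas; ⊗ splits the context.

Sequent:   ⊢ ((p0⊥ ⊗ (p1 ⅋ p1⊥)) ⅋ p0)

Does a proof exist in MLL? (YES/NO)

Derivation (root first):
[⅋]  ⊢ ((p0⊥ ⊗ (p1 ⅋ p1⊥)) ⅋ p0)
  [⊗]  ⊢ p0, (p0⊥ ⊗ (p1 ⅋ p1⊥))
    [Ax]  ⊢ p0, p0⊥
    [⅋]  ⊢ (p1 ⅋ p1⊥)
      [Ax]  ⊢ p1, p1⊥

Result: YES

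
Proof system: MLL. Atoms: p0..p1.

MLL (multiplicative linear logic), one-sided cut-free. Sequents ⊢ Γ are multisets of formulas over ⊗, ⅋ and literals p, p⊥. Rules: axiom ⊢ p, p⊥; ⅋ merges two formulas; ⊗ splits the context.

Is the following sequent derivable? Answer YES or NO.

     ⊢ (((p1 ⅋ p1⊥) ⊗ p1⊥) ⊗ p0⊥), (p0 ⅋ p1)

Proof tree:
[⅋]  ⊢ (((p1 ⅋ p1⊥) ⊗ p1⊥) ⊗ p0⊥), (p0 ⅋ p1)
  [⊗]  ⊢ p1, p0, (((p1 ⅋ p1⊥) ⊗ p1⊥) ⊗ p0⊥)
    [⊗]  ⊢ p1, ((p1 ⅋ p1⊥) ⊗ p1⊥)
      [⅋]  ⊢ (p1 ⅋ p1⊥)
        [Ax]  ⊢ p1, p1⊥
      [Ax]  ⊢ p1, p1⊥
    [Ax]  ⊢ p0, p0⊥

Result: YES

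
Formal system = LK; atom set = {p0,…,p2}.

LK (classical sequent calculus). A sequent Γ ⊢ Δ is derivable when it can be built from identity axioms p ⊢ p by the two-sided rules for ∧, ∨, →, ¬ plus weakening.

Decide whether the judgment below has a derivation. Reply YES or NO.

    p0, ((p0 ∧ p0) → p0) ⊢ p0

Derivation trace:
[→L] p0, ((p0 ∧ p0) → p0) ⊢ p0
  [∧R] p0 ⊢ (p0 ∧ p0)
    [Ax] p0 ⊢ p0
    [Ax] p0 ⊢ p0
  [Ax] p0 ⊢ p0

Result: YES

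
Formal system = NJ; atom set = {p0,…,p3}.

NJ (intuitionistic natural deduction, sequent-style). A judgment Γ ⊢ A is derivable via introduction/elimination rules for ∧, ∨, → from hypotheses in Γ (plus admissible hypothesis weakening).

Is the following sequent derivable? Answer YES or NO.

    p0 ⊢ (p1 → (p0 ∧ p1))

Derivation trace:
[→I] p0 ⊢ (p1 → (p0 ∧ p1))
  [∧I] p1, p0 ⊢ (p0 ∧ p1)
    [Ax] p0 ⊢ p0
    [Ax] p1 ⊢ p1

Result: YES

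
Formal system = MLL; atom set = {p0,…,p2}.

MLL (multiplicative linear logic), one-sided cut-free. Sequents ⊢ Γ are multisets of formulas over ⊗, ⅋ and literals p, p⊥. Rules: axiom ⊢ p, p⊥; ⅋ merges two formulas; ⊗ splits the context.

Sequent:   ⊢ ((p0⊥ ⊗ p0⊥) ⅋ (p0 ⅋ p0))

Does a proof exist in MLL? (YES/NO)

Proof tree:
[⅋]  ⊢ ((p0⊥ ⊗ p0⊥) ⅋ (p0 ⅋ p0))
  [⅋]  ⊢ (p0⊥ ⊗ p0⊥), (p0 ⅋ p0)
    [⊗]  ⊢ p0, p0, (p0⊥ ⊗ p0⊥)
      [Ax]  ⊢ p0, p0⊥
      [Ax]  ⊢ p0, p0⊥

Result: YES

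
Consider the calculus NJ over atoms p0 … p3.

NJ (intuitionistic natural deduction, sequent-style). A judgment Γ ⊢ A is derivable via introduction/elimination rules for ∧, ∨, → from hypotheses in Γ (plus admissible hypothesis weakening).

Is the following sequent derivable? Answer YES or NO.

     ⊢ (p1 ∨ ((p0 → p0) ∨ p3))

Derivation (root first):
[∨I₂]  ⊢ (p1 ∨ ((p0 → p0) ∨ p3))
  [∨I₁]  ⊢ ((p0 → p0) ∨ p3)
    [→I]  ⊢ (p0 → p0)
      [Ax] p0 ⊢ p0

Result: YES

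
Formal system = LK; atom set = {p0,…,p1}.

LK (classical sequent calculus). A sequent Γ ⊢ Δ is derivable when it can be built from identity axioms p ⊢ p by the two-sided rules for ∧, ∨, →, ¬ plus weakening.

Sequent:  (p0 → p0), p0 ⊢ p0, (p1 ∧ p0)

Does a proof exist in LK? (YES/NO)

Derivation (root first):
[∧R] (p0 → p0), p0 ⊢ p0, (p1 ∧ p0)
  [WR] p0, (p0 → p0) ⊢ p0, p1
    [→L] p0, (p0 → p0) ⊢ p0
      [Ax] p0 ⊢ p0
      [Ax] p0 ⊢ p0
  [Ax] p0 ⊢ p0

Result: YES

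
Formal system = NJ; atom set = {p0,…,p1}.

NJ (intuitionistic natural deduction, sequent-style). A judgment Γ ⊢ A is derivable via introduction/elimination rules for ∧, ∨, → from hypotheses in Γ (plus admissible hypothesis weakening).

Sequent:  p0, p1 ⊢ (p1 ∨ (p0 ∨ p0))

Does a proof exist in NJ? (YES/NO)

Derivation trace:
[Wk] p0, p1 ⊢ (p1 ∨ (p0 ∨ p0))
  [∨I₂] p0 ⊢ (p1 ∨ (p0 ∨ p0))
    [∨I₂] p0 ⊢ (p0 ∨ p0)
      [Ax] p0 ⊢ p0

Result: YES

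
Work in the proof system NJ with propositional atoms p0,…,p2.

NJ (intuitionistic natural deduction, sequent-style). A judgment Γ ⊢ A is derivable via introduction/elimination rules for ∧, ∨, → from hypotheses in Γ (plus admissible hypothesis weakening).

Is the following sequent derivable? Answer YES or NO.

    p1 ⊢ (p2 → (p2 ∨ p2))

Derivation (root first):
[→I] p1 ⊢ (p2 → (p2 ∨ p2))
  [Wk] p2, p1 ⊢ (p2 ∨ p2)
    [∨I₂] p2 ⊢ (p2 ∨ p2)
      [Ax] p2 ⊢ p2

Result: YES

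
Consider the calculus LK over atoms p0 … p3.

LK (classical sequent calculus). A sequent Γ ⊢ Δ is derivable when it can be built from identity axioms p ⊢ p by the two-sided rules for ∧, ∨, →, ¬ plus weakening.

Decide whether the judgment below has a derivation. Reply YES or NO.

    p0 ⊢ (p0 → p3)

Truth-table refutation:
  v=0000: Γ:[p0=F] Δ:[(p0 → p3)=T] refutes=False
  v=0001: Γ:[p0=F] Δ:[(p0 → p3)=T] refutes=False
  v=0010: Γ:[p0=F] Δ:[(p0 → p3)=T] refutes=False
  v=0011: Γ:[p0=F] Δ:[(p0 → p3)=T] refutes=False
  v=0100: Γ:[p0=F] Δ:[(p0 → p3)=T] refutes=False
  v=0101: Γ:[p0=F] Δ:[(p0 → p3)=T] refutes=False
  v=0110: Γ:[p0=F] Δ:[(p0 → p3)=T] refutes=False
  v=0111: Γ:[p0=F] Δ:[(p0 → p3)=T] refutes=False
  v=1000: Γ:[p0=T] Δ:[(p0 → p3)=F] refutes=True  ← countermodel

Result: NO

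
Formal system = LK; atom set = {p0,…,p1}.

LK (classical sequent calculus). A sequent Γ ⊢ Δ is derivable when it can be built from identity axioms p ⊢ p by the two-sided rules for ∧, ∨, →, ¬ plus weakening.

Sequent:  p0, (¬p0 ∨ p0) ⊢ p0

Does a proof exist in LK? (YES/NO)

Derivation (root first):
[∨L] p0, (¬p0 ∨ p0) ⊢ p0
  [¬L] p0, ¬p0 ⊢ 
    [Ax] p0 ⊢ p0
  [Ax] p0 ⊢ p0

Result: YES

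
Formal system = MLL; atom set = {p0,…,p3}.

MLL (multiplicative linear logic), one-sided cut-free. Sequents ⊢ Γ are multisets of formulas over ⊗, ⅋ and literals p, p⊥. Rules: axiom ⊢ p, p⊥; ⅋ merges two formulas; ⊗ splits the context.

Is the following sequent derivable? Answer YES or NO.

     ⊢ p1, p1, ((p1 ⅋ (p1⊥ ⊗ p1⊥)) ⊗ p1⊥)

Derivation trace:
[⊗]  ⊢ p1, p1, ((p1 ⅋ (p1⊥ ⊗ p1⊥)) ⊗ p1⊥)
  [⅋]  ⊢ p1, (p1 ⅋ (p1⊥ ⊗ p1⊥))
    [⊗]  ⊢ p1, p1, (p1⊥ ⊗ p1⊥)
      [Ax]  ⊢ p1, p1⊥
      [Ax]  ⊢ p1, p1⊥
  [Ax]  ⊢ p1, p1⊥

Result: YES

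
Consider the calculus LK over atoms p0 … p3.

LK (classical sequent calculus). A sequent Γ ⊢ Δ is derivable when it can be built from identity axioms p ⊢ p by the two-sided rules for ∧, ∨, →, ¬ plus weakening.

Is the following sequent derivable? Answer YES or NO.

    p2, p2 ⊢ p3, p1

Enumerate valuations to refute Γ ⊢ Δ:
  v=0000: Γ:[p2=F, p2=F] Δ:[p3=F, p1=F] refutes=False
  v=0001: Γ:[p2=F, p2=F] Δ:[p3=T, p1=F] refutes=False
  v=0010: Γ:[p2=T, p2=T] Δ:[p3=F, p1=F] refutes=True  ← countermodel

Result: NO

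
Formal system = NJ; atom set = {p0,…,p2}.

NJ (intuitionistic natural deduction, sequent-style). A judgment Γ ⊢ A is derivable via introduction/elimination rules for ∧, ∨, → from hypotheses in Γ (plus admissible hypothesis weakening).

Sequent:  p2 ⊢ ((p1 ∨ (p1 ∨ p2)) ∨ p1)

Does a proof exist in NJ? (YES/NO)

Derivation trace:
[∨I₁] p2 ⊢ ((p1 ∨ (p1 ∨ p2)) ∨ p1)
  [∨I₂] p2 ⊢ (p1 ∨ (p1 ∨ p2))
    [∨I₂] p2 ⊢ (p1 ∨ p2)
      [Ax] p2 ⊢ p2

Result: YES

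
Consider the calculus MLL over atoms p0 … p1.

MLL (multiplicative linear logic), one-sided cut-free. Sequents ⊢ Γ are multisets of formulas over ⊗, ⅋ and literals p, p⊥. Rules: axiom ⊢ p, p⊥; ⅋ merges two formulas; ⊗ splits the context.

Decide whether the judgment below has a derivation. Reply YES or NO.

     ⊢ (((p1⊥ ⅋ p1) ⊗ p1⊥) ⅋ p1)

Derivation trace:
[⅋]  ⊢ (((p1⊥ ⅋ p1) ⊗ p1⊥) ⅋ p1)
  [⊗]  ⊢ p1, ((p1⊥ ⅋ p1) ⊗ p1⊥)
    [⅋]  ⊢ (p1⊥ ⅋ p1)
      [Ax]  ⊢ p1, p1⊥
    [Ax]  ⊢ p1, p1⊥

Result: YES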